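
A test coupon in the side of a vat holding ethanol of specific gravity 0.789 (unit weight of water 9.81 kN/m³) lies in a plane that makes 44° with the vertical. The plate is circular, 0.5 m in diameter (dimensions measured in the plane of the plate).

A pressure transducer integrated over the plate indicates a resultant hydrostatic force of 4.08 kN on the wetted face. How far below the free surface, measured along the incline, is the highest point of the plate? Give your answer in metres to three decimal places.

y_top ≈ 3.482 m

γ = 0.789 × 9.81 = 7.74009 kN/m³.
A = π(0.25)² = 0.19635 m².
From F = γ·h_c·A, the centroid depth is h_c = 4.08/(7.74009 × 0.19635) = 2.68462 m.
The plate makes 44° with the vertical, i.e. θ = 90° − 44° = 46° to the horizontal. Measuring y along the incline from the free-surface line, vertical depth h = y·sinθ with sinθ = 0.719340.
Along the incline, y_c = h_c/sinθ = 2.68462/0.719340 = 3.73206 m.
The centroid is at the centre, 0.25 m below the top of the plate, so the highest point sits at y_top = 3.73206 − 0.25 = 3.48206 m along the incline.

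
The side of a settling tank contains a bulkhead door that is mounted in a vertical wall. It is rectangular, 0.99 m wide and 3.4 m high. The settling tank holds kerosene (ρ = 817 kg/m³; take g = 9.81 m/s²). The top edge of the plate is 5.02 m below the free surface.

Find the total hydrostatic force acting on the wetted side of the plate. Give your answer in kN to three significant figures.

F ≈ 181 kN

γ = ρg = 817 × 9.81 / 1000 = 8.01477 kN/m³.
The centroid lies 3.4/2 = 1.7 m below the top edge, so the centroid depth is h_c = 5.02 + 1.7 = 6.72 m.
A = 0.99 × 3.4 = 3.366 m².
Resultant F = γ·h_c·A = 8.01477 × 6.72 × 3.366 = 181.29 kN.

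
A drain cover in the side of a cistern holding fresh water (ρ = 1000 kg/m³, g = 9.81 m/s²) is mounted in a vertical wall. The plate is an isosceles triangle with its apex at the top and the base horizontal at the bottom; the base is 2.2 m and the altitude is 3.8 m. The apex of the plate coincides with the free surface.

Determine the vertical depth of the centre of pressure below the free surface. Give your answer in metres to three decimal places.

γ = ρg = 1000 × 9.81 = 9810 N/m³ = 9.81 kN/m³.
With the apex up, the centroid sits 2h/3 = 2 × 3.8/3 = 2.53333 m below the apex, so the centroid depth is h_c = 2.53333 m.
A = ½ × 2.2 × 3.8 = 4.18 m².
Resultant F = γ·h_c·A = 9.81 × 2.53333 × 4.18 = 103.881 kN.
I_c = b·h³/36 = 2.2 × 3.8³/36 = 3.35329 m⁴.
Centre of pressure: y_p = y_c + I_c/(y_c·A) = 2.53333 + 3.35329/(2.53333 × 4.18) = 2.53333 + 0.316667 = 2.85 m along the plane.

h_p = 2.850 m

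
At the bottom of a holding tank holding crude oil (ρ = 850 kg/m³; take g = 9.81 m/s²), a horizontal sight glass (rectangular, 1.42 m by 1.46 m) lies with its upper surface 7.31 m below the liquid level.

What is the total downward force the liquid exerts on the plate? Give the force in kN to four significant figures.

γ = ρg = 850 × 9.81 / 1000 = 8.3385 kN/m³.
The plate is horizontal, so pressure is uniform at p = γ·h = 8.3385 × 7.31 = 60.9544 kN/m².
A = 1.42 × 1.46 = 2.0732 m².
F = p·A = 60.9544 × 2.0732 = 126.371 kN.

F ≈ 126.4 kN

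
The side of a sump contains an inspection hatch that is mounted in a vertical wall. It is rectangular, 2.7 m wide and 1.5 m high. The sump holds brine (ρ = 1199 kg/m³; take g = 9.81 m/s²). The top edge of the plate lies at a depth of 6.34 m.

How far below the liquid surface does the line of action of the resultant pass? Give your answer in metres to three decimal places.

h_p = 7.116 m

γ = ρg = 1199 × 9.81 / 1000 = 11.76219 kN/m³.
The centroid lies 1.5/2 = 0.75 m below the top edge, so the centroid depth is h_c = 6.34 + 0.75 = 7.09 m.
A = 2.7 × 1.5 = 4.05 m².
Resultant F = γ·h_c·A = 11.76219 × 7.09 × 4.05 = 337.745 kN.
I_c = b·h³/12 = 2.7 × 1.5³/12 = 0.759375 m⁴.
Centre of pressure: y_p = y_c + I_c/(y_c·A) = 7.09 + 0.759375/(7.09 × 4.05) = 7.09 + 0.0264457 = 7.11645 m along the plane.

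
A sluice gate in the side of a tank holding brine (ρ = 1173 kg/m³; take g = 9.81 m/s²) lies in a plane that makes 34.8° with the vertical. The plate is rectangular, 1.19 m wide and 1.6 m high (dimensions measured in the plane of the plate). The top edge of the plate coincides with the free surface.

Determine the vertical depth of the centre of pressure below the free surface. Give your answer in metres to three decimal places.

γ = ρg = 1173 × 9.81 / 1000 = 11.50713 kN/m³.
The plate makes 34.8° with the vertical, i.e. θ = 90° − 34.8° = 55.2° to the horizontal. Measuring y along the incline from the free-surface line, vertical depth h = y·sinθ with sinθ = 0.821149.
The centroid lies 1.6/2 = 0.8 m below the top edge, so y_c = 0.8 m and h_c = 0.8 × 0.821149 = 0.656919 m.
A = 1.19 × 1.6 = 1.904 m².
Resultant F = γ·h_c·A = 11.50713 × 0.656919 × 1.904 = 14.3928 kN.
I_c = b·h³/12 = 1.19 × 1.6³/12 = 0.406187 m⁴.
Centre of pressure: y_p = y_c + I_c/(y_c·A) = 0.8 + 0.406187/(0.8 × 1.904) = 0.8 + 0.266667 = 1.06667 m along the plane.
Vertically, h_p = y_p·sinθ = 1.06667 × 0.821149 = 0.875895 m.

h_p = 0.876 m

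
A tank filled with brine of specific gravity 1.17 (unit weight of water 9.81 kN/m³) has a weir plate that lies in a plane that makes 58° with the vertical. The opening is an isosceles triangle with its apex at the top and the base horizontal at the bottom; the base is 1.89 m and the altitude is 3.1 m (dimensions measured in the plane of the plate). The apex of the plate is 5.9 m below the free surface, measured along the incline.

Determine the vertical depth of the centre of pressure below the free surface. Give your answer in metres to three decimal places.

γ = 1.17 × 9.81 = 11.4777 kN/m³.
The plate makes 58° with the vertical, i.e. θ = 90° − 58° = 32° to the horizontal. Measuring y along the incline from the free-surface line, vertical depth h = y·sinθ with sinθ = 0.529919.
With the apex up, the centroid sits 2h/3 = 2 × 3.1/3 = 2.06667 m below the apex, so y_c = 5.9 + 2.06667 = 7.96667 m and h_c = 7.96667 × 0.529919 = 4.22169 m.
A = ½ × 1.89 × 3.1 = 2.9295 m².
Resultant F = γ·h_c·A = 11.4777 × 4.22169 × 2.9295 = 141.95 kN.
I_c = b·h³/36 = 1.89 × 3.1³/36 = 1.56403 m⁴.
Centre of pressure: y_p = y_c + I_c/(y_c·A) = 7.96667 + 1.56403/(7.96667 × 2.9295) = 7.96667 + 0.0670154 = 8.03369 m along the plane.
Vertically, h_p = y_p·sinθ = 8.03369 × 0.529919 = 4.2572 m.

h_p = 4.257 m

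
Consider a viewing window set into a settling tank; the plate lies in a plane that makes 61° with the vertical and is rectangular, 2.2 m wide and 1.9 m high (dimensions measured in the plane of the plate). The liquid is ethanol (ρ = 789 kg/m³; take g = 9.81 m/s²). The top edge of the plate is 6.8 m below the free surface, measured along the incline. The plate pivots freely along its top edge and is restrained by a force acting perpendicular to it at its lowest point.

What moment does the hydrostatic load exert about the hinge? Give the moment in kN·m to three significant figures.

M ≈ 120 kN·m

γ = ρg = 789 × 9.81 / 1000 = 7.74009 kN/m³.
The plate makes 61° with the vertical, i.e. θ = 90° − 61° = 29° to the horizontal. Measuring y along the incline from the free-surface line, vertical depth h = y·sinθ with sinθ = 0.484810.
The centroid lies 1.9/2 = 0.95 m below the top edge, so y_c = 6.8 + 0.95 = 7.75 m and h_c = 7.75 × 0.484810 = 3.75728 m.
A = 2.2 × 1.9 = 4.18 m².
Resultant F = γ·h_c·A = 7.74009 × 3.75728 × 4.18 = 121.561 kN.
I_c = b·h³/12 = 2.2 × 1.9³/12 = 1.25748 m⁴.
Centre of pressure: y_p = y_c + I_c/(y_c·A) = 7.75 + 1.25748/(7.75 × 4.18) = 7.75 + 0.0388171 = 7.78882 m along the plane.
The resultant acts 0.95 + 0.0388171 = 0.988817 m (along the plate) below the hinge at the top edge, so the moment about the hinge is M = F × 0.988817 = 121.561 × 0.988817 = 120.202 kN·m.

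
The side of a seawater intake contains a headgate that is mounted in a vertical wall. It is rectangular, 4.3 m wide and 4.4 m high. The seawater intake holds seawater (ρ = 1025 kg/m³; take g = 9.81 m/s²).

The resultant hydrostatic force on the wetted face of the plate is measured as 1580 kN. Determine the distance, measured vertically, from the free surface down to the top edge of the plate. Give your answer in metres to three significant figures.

d_top ≈ 6.11 m

γ = ρg = 1025 × 9.81 / 1000 = 10.05525 kN/m³.
A = 4.3 × 4.4 = 18.92 m².
From F = γ·h_c·A, the centroid depth is h_c = 1580/(10.05525 × 18.92) = 8.30507 m.
The centroid lies 4.4/2 = 2.2 m below the top edge, so the top edge sits at h_top = 8.30507 − 2.2 = 6.10507 m below the surface.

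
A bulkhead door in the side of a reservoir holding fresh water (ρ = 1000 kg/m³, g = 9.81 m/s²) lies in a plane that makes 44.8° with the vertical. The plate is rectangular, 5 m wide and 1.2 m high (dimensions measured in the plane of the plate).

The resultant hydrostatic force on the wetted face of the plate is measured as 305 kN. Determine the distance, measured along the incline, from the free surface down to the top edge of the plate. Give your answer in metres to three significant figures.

y_top ≈ 6.70 m

γ = ρg = 1000 × 9.81 = 9810 N/m³ = 9.81 kN/m³.
A = 5 × 1.2 = 6 m².
From F = γ·h_c·A, the centroid depth is h_c = 305/(9.81 × 6) = 5.18179 m.
The plate makes 44.8° with the vertical, i.e. θ = 90° − 44.8° = 45.2° to the horizontal. Measuring y along the incline from the free-surface line, vertical depth h = y·sinθ with sinθ = 0.709571.
Along the incline, y_c = h_c/sinθ = 5.18179/0.709571 = 7.30271 m.
The centroid lies 1.2/2 = 0.6 m below the top edge, so the top edge sits at y_top = 7.30271 − 0.6 = 6.70271 m along the incline.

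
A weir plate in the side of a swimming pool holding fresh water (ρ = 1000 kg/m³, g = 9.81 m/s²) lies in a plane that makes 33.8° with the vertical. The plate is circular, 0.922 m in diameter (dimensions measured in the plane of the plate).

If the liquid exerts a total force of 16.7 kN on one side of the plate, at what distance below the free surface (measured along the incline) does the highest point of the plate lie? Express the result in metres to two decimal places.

γ = ρg = 1000 × 9.81 = 9810 N/m³ = 9.81 kN/m³.
A = π(0.461)² = 0.667654 m².
From F = γ·h_c·A, the centroid depth is h_c = 16.7/(9.81 × 0.667654) = 2.54974 m.
The plate makes 33.8° with the vertical, i.e. θ = 90° − 33.8° = 56.2° to the horizontal. Measuring y along the incline from the free-surface line, vertical depth h = y·sinθ with sinθ = 0.830984.
Along the incline, y_c = h_c/sinθ = 2.54974/0.830984 = 3.06834 m.
The centroid is at the centre, 0.461 m below the top of the plate, so the highest point sits at y_top = 3.06834 − 0.461 = 2.60734 m along the incline.

y_top ≈ 2.61 m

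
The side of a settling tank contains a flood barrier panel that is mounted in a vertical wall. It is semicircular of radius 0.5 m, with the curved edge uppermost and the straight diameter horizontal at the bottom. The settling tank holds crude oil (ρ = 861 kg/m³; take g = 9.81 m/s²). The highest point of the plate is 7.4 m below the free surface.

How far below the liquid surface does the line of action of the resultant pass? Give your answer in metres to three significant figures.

γ = ρg = 861 × 9.81 / 1000 = 8.44641 kN/m³.
The centroid lies 4r/(3π) = 0.212207 m above the diameter, so r − 4r/(3π) = 0.5 − 0.212207 = 0.287793 m below the topmost point, so the centroid depth is h_c = 7.4 + 0.287793 = 7.68779 m.
A = πr²/2 = π × 0.5²/2 = 0.392699 m².
Resultant F = γ·h_c·A = 8.44641 × 7.68779 × 0.392699 = 25.4996 kN.
I_c = (π/8 − 8/(9π))·r⁴ = 0.109757 × 0.5⁴ = 0.00685981 m⁴.
Centre of pressure: y_p = y_c + I_c/(y_c·A) = 7.68779 + 0.00685981/(7.68779 × 0.392699) = 7.68779 + 0.00227222 = 7.69006 m along the plane.

h_p = 7.69 m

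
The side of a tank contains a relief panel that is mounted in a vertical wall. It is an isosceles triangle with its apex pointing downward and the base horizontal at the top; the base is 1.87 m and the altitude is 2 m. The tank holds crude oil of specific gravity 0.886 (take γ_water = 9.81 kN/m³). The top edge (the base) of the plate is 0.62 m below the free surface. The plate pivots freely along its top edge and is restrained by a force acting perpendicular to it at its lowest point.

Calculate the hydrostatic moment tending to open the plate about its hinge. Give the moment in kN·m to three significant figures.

γ = 0.886 × 9.81 = 8.69166 kN/m³.
With the apex down, the centroid sits h/3 = 2/3 = 0.666667 m below the base (the top edge), so the centroid depth is h_c = 0.62 + 0.666667 = 1.28667 m.
A = ½ × 1.87 × 2 = 1.87 m².
Resultant F = γ·h_c·A = 8.69166 × 1.28667 × 1.87 = 20.9128 kN.
I_c = b·h³/36 = 1.87 × 2³/36 = 0.415556 m⁴.
Centre of pressure: y_p = y_c + I_c/(y_c·A) = 1.28667 + 0.415556/(1.28667 × 1.87) = 1.28667 + 0.172711 = 1.45938 m along the plane.
The resultant acts 0.666667 + 0.172711 = 0.839378 m (along the plate) below the hinge at the top edge, so the moment about the hinge is M = F × 0.839378 = 20.9128 × 0.839378 = 17.5537 kN·m.

M ≈ 17.6 kN·m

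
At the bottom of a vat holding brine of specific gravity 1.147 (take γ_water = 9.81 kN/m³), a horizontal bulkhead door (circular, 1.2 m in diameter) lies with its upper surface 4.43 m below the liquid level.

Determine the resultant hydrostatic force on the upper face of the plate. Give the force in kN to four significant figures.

F ≈ 56.38 kN

γ = 1.147 × 9.81 = 11.25207 kN/m³.
The plate is horizontal, so pressure is uniform at p = γ·h = 11.25207 × 4.43 = 49.8467 kN/m².
A = π(0.6)² = 1.13097 m².
F = p·A = 49.8467 × 1.13097 = 56.3751 kN.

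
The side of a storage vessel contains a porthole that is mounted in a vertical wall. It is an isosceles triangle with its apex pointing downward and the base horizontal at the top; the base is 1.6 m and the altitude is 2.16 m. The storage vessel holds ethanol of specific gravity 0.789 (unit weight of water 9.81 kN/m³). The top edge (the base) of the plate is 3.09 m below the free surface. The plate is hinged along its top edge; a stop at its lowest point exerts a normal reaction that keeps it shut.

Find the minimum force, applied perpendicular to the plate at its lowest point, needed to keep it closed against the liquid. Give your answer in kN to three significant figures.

γ = 0.789 × 9.81 = 7.74009 kN/m³.
With the apex down, the centroid sits h/3 = 2.16/3 = 0.72 m below the base (the top edge), so the centroid depth is h_c = 3.09 + 0.72 = 3.81 m.
A = ½ × 1.6 × 2.16 = 1.728 m².
Resultant F = γ·h_c·A = 7.74009 × 3.81 × 1.728 = 50.9583 kN.
I_c = b·h³/36 = 1.6 × 2.16³/36 = 0.447898 m⁴.
Centre of pressure: y_p = y_c + I_c/(y_c·A) = 3.81 + 0.447898/(3.81 × 1.728) = 3.81 + 0.0680316 = 3.87803 m along the plane.
The resultant acts 0.72 + 0.0680316 = 0.788032 m (along the plate) below the hinge at the top edge, so the moment about the hinge is M = F × 0.788032 = 50.9583 × 0.788032 = 40.1568 kN·m.
A normal force at the bottom, 2.16 m from the hinge, must supply this moment: P = 40.1568/2.16 = 18.5911 kN.

P ≈ 18.6 kN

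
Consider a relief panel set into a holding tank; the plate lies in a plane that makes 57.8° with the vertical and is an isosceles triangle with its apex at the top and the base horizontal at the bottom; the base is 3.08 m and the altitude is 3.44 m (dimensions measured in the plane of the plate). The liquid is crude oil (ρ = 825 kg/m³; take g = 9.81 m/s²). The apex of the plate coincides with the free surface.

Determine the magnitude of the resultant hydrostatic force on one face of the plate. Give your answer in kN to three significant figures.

F ≈ 52.4 kN

γ = ρg = 825 × 9.81 / 1000 = 8.09325 kN/m³.
The plate makes 57.8° with the vertical, i.e. θ = 90° − 57.8° = 32.2° to the horizontal. Measuring y along the incline from the free-surface line, vertical depth h = y·sinθ with sinθ = 0.532876.
With the apex up, the centroid sits 2h/3 = 2 × 3.44/3 = 2.29333 m below the apex, so y_c = 2.29333 m and h_c = 2.29333 × 0.532876 = 1.22206 m.
A = ½ × 3.08 × 3.44 = 5.2976 m².
Resultant F = γ·h_c·A = 8.09325 × 1.22206 × 5.2976 = 52.3956 kN.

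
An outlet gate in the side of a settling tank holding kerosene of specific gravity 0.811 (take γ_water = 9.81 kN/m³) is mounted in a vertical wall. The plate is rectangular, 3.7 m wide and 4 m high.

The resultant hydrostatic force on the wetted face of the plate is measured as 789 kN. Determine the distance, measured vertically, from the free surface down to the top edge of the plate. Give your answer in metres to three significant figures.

d_top ≈ 4.70 m

γ = 0.811 × 9.81 = 7.95591 kN/m³.
A = 3.7 × 4 = 14.8 m².
From F = γ·h_c·A, the centroid depth is h_c = 789/(7.95591 × 14.8) = 6.70078 m.
The centroid lies 4/2 = 2 m below the top edge, so the top edge sits at h_top = 6.70078 − 2 = 4.70078 m below the surface.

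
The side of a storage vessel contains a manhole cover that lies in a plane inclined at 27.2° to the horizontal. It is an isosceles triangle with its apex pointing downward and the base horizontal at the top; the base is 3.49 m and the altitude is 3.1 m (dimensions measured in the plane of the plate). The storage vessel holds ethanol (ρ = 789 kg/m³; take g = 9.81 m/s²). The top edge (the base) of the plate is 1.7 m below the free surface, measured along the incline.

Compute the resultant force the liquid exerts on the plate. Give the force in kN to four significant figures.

γ = ρg = 789 × 9.81 / 1000 = 7.74009 kN/m³.
Let θ = 27.2° be the plate's angle to the horizontal; measure y along the incline from where the plane meets the free surface. Vertical depth h = y·sinθ with sinθ = 0.457098.
With the apex down, the centroid sits h/3 = 3.1/3 = 1.03333 m below the base (the top edge), so y_c = 1.7 + 1.03333 = 2.73333 m and h_c = 2.73333 × 0.457098 = 1.2494 m.
A = ½ × 3.49 × 3.1 = 5.4095 m².
Resultant F = γ·h_c·A = 7.74009 × 1.2494 × 5.4095 = 52.3124 kN.

F ≈ 52.31 kN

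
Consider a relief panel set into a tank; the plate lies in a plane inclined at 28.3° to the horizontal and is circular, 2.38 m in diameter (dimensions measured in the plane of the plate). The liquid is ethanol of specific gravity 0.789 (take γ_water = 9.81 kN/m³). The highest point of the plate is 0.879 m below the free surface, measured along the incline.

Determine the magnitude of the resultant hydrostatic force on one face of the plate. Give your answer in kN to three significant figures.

F ≈ 33.8 kN

γ = 0.789 × 9.81 = 7.74009 kN/m³.
Let θ = 28.3° be the plate's angle to the horizontal; measure y along the incline from where the plane meets the free surface. Vertical depth h = y·sinθ with sinθ = 0.474088.
The centroid is at the centre, 1.19 m below the top of the plate, so y_c = 0.879 + 1.19 = 2.069 m and h_c = 2.069 × 0.474088 = 0.980888 m.
A = π(1.19)² = 4.44881 m².
Resultant F = γ·h_c·A = 7.74009 × 0.980888 × 4.44881 = 33.7761 kN.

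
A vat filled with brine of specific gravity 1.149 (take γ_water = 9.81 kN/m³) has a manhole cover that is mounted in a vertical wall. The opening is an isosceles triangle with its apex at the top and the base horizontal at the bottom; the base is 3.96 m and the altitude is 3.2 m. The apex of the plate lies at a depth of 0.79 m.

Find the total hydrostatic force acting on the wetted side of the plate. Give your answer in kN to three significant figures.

F ≈ 209 kN

γ = 1.149 × 9.81 = 11.27169 kN/m³.
With the apex up, the centroid sits 2h/3 = 2 × 3.2/3 = 2.13333 m below the apex, so the centroid depth is h_c = 0.79 + 2.13333 = 2.92333 m.
A = ½ × 3.96 × 3.2 = 6.336 m².
Resultant F = γ·h_c·A = 11.27169 × 2.92333 × 6.336 = 208.777 kN.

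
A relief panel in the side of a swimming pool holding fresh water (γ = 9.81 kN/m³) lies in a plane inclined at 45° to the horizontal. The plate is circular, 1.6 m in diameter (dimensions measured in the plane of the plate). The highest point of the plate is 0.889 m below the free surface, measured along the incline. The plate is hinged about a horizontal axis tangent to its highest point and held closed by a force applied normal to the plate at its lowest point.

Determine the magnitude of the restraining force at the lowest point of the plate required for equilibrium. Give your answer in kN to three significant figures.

P ≈ 13.2 kN

γ = 9.81 kN/m³.
Let θ = 45° be the plate's angle to the horizontal; measure y along the incline from where the plane meets the free surface. Vertical depth h = y·sinθ with sinθ = 0.707107.
The centroid is at the centre, 0.8 m below the top of the plate, so y_c = 0.889 + 0.8 = 1.689 m and h_c = 1.689 × 0.707107 = 1.1943 m.
A = π(0.8)² = 2.01062 m².
Resultant F = γ·h_c·A = 9.81 × 1.1943 × 2.01062 = 23.5566 kN.
I_c = πr⁴/4 = π × 0.8⁴/4 = 0.321699 m⁴.
Centre of pressure: y_p = y_c + I_c/(y_c·A) = 1.689 + 0.321699/(1.689 × 2.01062) = 1.689 + 0.0947306 = 1.78373 m along the plane.
The resultant acts 0.8 + 0.0947306 = 0.894731 m (along the plate) below the hinge at the top edge, so the moment about the hinge is M = F × 0.894731 = 23.5566 × 0.894731 = 21.0768 kN·m.
A normal force at the bottom, 1.6 m from the hinge, must supply this moment: P = 21.0768/1.6 = 13.173 kN.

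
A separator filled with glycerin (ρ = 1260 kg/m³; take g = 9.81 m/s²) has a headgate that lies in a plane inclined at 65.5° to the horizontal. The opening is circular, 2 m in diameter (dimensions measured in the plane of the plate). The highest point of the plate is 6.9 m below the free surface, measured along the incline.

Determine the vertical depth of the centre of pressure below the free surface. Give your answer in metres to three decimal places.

γ = ρg = 1260 × 9.81 / 1000 = 12.3606 kN/m³.
Let θ = 65.5° be the plate's angle to the horizontal; measure y along the incline from where the plane meets the free surface. Vertical depth h = y·sinθ with sinθ = 0.909961.
The centroid is at the centre, 1 m below the top of the plate, so y_c = 6.9 + 1 = 7.9 m and h_c = 7.9 × 0.909961 = 7.18869 m.
A = π(1)² = 3.14159 m².
Resultant F = γ·h_c·A = 12.3606 × 7.18869 × 3.14159 = 279.151 kN.
I_c = πr⁴/4 = π × 1⁴/4 = 0.785398 m⁴.
Centre of pressure: y_p = y_c + I_c/(y_c·A) = 7.9 + 0.785398/(7.9 × 3.14159) = 7.9 + 0.0316456 = 7.93165 m along the plane.
Vertically, h_p = y_p·sinθ = 7.93165 × 0.909961 = 7.21749 m.

h_p = 7.217 m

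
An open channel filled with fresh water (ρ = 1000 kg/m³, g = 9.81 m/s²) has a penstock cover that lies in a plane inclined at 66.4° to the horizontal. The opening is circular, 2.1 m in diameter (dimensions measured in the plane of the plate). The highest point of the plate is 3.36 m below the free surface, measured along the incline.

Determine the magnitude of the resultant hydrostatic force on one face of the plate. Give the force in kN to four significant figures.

F ≈ 137.3 kN

γ = ρg = 1000 × 9.81 = 9810 N/m³ = 9.81 kN/m³.
Let θ = 66.4° be the plate's angle to the horizontal; measure y along the incline from where the plane meets the free surface. Vertical depth h = y·sinθ with sinθ = 0.916363.
The centroid is at the centre, 1.05 m below the top of the plate, so y_c = 3.36 + 1.05 = 4.41 m and h_c = 4.41 × 0.916363 = 4.04116 m.
A = π(1.05)² = 3.46361 m².
Resultant F = γ·h_c·A = 9.81 × 4.04116 × 3.46361 = 137.311 kN.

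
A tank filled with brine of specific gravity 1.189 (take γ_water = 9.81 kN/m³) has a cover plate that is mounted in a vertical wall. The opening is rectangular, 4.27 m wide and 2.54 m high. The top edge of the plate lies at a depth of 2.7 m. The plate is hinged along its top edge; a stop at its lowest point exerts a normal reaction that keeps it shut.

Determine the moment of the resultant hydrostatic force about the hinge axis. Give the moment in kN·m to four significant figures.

M ≈ 705.8 kN·m

γ = 1.189 × 9.81 = 11.66409 kN/m³.
The centroid lies 2.54/2 = 1.27 m below the top edge, so the centroid depth is h_c = 2.7 + 1.27 = 3.97 m.
A = 4.27 × 2.54 = 10.8458 m².
Resultant F = γ·h_c·A = 11.66409 × 3.97 × 10.8458 = 502.23 kN.
I_c = b·h³/12 = 4.27 × 2.54³/12 = 5.83106 m⁴.
Centre of pressure: y_p = y_c + I_c/(y_c·A) = 3.97 + 5.83106/(3.97 × 10.8458) = 3.97 + 0.135424 = 4.10542 m along the plane.
The resultant acts 1.27 + 0.135424 = 1.40542 m (along the plate) below the hinge at the top edge, so the moment about the hinge is M = F × 1.40542 = 502.23 × 1.40542 = 705.844 kN·m.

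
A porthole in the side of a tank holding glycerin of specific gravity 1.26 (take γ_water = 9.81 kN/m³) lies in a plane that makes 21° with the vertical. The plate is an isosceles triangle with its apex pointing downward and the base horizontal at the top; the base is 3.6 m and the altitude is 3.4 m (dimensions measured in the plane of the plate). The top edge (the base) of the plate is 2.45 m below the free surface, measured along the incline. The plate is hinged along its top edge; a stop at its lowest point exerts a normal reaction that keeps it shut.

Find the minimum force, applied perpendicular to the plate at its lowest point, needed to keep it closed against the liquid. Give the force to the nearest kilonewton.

P ≈ 98 kN

γ = 1.26 × 9.81 = 12.3606 kN/m³.
The plate makes 21° with the vertical, i.e. θ = 90° − 21° = 69° to the horizontal. Measuring y along the incline from the free-surface line, vertical depth h = y·sinθ with sinθ = 0.933580.
With the apex down, the centroid sits h/3 = 3.4/3 = 1.13333 m below the base (the top edge), so y_c = 2.45 + 1.13333 = 3.58333 m and h_c = 3.58333 × 0.933580 = 3.34533 m.
A = ½ × 3.6 × 3.4 = 6.12 m².
Resultant F = γ·h_c·A = 12.3606 × 3.34533 × 6.12 = 253.064 kN.
I_c = b·h³/36 = 3.6 × 3.4³/36 = 3.9304 m⁴.
Centre of pressure: y_p = y_c + I_c/(y_c·A) = 3.58333 + 3.9304/(3.58333 × 6.12) = 3.58333 + 0.179225 = 3.76256 m along the plane.
The resultant acts 1.13333 + 0.179225 = 1.31255 m (along the plate) below the hinge at the top edge, so the moment about the hinge is M = F × 1.31255 = 253.064 × 1.31255 = 332.159 kN·m.
A normal force at the bottom, 3.4 m from the hinge, must supply this moment: P = 332.159/3.4 = 97.6938 kN.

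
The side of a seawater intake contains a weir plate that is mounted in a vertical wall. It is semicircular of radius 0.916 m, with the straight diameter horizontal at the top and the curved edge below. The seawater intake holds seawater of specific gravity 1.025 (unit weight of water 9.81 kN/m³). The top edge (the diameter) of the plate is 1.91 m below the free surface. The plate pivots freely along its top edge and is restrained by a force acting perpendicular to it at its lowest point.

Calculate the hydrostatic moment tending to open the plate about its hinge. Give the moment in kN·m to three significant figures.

γ = 1.025 × 9.81 = 10.05525 kN/m³.
The centroid of a semicircle lies 4r/(3π) = 0.388762 m from the diameter, here below the top edge, so the centroid depth is h_c = 1.91 + 0.388762 = 2.29876 m.
A = πr²/2 = π × 0.916²/2 = 1.31799 m².
Resultant F = γ·h_c·A = 10.05525 × 2.29876 × 1.31799 = 30.4648 kN.
I_c = (π/8 − 8/(9π))·r⁴ = 0.109757 × 0.916⁴ = 0.0772706 m⁴.
Centre of pressure: y_p = y_c + I_c/(y_c·A) = 2.29876 + 0.0772706/(2.29876 × 1.31799) = 2.29876 + 0.025504 = 2.32426 m along the plane.
The resultant acts 0.388762 + 0.025504 = 0.414266 m (along the plate) below the hinge at the top edge, so the moment about the hinge is M = F × 0.414266 = 30.4648 × 0.414266 = 12.6205 kN·m.

M ≈ 12.6 kN·m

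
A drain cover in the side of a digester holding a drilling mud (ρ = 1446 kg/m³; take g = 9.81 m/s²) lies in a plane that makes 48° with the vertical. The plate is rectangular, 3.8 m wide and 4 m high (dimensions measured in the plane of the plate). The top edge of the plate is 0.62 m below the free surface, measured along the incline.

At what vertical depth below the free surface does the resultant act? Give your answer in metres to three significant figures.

h_p = 2.09 m

γ = ρg = 1446 × 9.81 / 1000 = 14.18526 kN/m³.
The plate makes 48° with the vertical, i.e. θ = 90° − 48° = 42° to the horizontal. Measuring y along the incline from the free-surface line, vertical depth h = y·sinθ with sinθ = 0.669131.
The centroid lies 4/2 = 2 m below the top edge, so y_c = 0.62 + 2 = 2.62 m and h_c = 2.62 × 0.669131 = 1.75312 m.
A = 3.8 × 4 = 15.2 m².
Resultant F = γ·h_c·A = 14.18526 × 1.75312 × 15.2 = 378.001 kN.
I_c = b·h³/12 = 3.8 × 4³/12 = 20.2667 m⁴.
Centre of pressure: y_p = y_c + I_c/(y_c·A) = 2.62 + 20.2667/(2.62 × 15.2) = 2.62 + 0.508907 = 3.12891 m along the plane.
Vertically, h_p = y_p·sinθ = 3.12891 × 0.669131 = 2.09365 m.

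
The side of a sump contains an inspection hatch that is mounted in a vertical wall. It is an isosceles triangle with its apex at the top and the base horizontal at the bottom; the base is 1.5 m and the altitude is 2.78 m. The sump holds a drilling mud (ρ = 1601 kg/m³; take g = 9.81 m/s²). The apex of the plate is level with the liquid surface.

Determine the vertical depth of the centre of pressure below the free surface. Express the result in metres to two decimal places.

h_p = 2.09 m

γ = ρg = 1601 × 9.81 / 1000 = 15.70581 kN/m³.
With the apex up, the centroid sits 2h/3 = 2 × 2.78/3 = 1.85333 m below the apex, so the centroid depth is h_c = 1.85333 m.
A = ½ × 1.5 × 2.78 = 2.085 m².
Resultant F = γ·h_c·A = 15.70581 × 1.85333 × 2.085 = 60.6903 kN.
I_c = b·h³/36 = 1.5 × 2.78³/36 = 0.895206 m⁴.
Centre of pressure: y_p = y_c + I_c/(y_c·A) = 1.85333 + 0.895206/(1.85333 × 2.085) = 1.85333 + 0.231667 = 2.085 m along the plane.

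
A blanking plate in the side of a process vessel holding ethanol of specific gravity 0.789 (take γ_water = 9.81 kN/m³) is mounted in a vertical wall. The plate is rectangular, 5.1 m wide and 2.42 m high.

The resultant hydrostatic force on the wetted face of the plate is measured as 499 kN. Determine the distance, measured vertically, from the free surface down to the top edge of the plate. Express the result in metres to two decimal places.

γ = 0.789 × 9.81 = 7.74009 kN/m³.
A = 5.1 × 2.42 = 12.342 m².
From F = γ·h_c·A, the centroid depth is h_c = 499/(7.74009 × 12.342) = 5.22359 m.
The centroid lies 2.42/2 = 1.21 m below the top edge, so the top edge sits at h_top = 5.22359 − 1.21 = 4.01359 m below the surface.

d_top ≈ 4.01 m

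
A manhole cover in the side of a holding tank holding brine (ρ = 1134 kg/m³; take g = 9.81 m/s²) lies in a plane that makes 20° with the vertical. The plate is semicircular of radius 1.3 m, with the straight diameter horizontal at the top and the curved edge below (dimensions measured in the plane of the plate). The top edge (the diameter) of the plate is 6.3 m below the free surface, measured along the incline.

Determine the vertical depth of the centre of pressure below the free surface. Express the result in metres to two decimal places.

γ = ρg = 1134 × 9.81 / 1000 = 11.12454 kN/m³.
The plate makes 20° with the vertical, i.e. θ = 90° − 20° = 70° to the horizontal. Measuring y along the incline from the free-surface line, vertical depth h = y·sinθ with sinθ = 0.939693.
The centroid of a semicircle lies 4r/(3π) = 0.551737 m from the diameter, here below the top edge, so y_c = 6.3 + 0.551737 = 6.85174 m and h_c = 6.85174 × 0.939693 = 6.43853 m.
A = πr²/2 = π × 1.3²/2 = 2.65465 m².
Resultant F = γ·h_c·A = 11.12454 × 6.43853 × 2.65465 = 190.141 kN.
I_c = (π/8 − 8/(9π))·r⁴ = 0.109757 × 1.3⁴ = 0.313477 m⁴.
Centre of pressure: y_p = y_c + I_c/(y_c·A) = 6.85174 + 0.313477/(6.85174 × 2.65465) = 6.85174 + 0.0172345 = 6.86897 m along the plane.
Vertically, h_p = y_p·sinθ = 6.86897 × 0.939693 = 6.45472 m.

h_p = 6.45 m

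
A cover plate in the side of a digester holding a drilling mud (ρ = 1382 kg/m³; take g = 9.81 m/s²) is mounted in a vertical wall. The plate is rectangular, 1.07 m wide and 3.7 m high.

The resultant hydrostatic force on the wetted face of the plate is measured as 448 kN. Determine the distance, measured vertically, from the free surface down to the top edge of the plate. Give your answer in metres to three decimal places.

γ = ρg = 1382 × 9.81 / 1000 = 13.55742 kN/m³.
A = 1.07 × 3.7 = 3.959 m².
From F = γ·h_c·A, the centroid depth is h_c = 448/(13.55742 × 3.959) = 8.34671 m.
The centroid lies 3.7/2 = 1.85 m below the top edge, so the top edge sits at h_top = 8.34671 − 1.85 = 6.49671 m below the surface.

d_top ≈ 6.497 m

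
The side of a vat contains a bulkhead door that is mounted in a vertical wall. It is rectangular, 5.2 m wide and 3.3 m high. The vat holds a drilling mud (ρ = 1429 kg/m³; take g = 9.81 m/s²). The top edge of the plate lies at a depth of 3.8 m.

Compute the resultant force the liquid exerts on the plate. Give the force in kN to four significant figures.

F ≈ 1311 kN

γ = ρg = 1429 × 9.81 / 1000 = 14.01849 kN/m³.
The centroid lies 3.3/2 = 1.65 m below the top edge, so the centroid depth is h_c = 3.8 + 1.65 = 5.45 m.
A = 5.2 × 3.3 = 17.16 m².
Resultant F = γ·h_c·A = 14.01849 × 5.45 × 17.16 = 1311.04 kN.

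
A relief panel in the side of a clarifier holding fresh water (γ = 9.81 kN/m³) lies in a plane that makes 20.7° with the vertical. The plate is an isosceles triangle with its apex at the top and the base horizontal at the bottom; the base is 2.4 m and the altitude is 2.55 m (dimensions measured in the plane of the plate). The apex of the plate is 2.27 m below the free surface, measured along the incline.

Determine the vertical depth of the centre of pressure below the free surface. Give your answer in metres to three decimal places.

γ = 9.81 kN/m³.
The plate makes 20.7° with the vertical, i.e. θ = 90° − 20.7° = 69.3° to the horizontal. Measuring y along the incline from the free-surface line, vertical depth h = y·sinθ with sinθ = 0.935444.
With the apex up, the centroid sits 2h/3 = 2 × 2.55/3 = 1.7 m below the apex, so y_c = 2.27 + 1.7 = 3.97 m and h_c = 3.97 × 0.935444 = 3.71371 m.
A = ½ × 2.4 × 2.55 = 3.06 m².
Resultant F = γ·h_c·A = 9.81 × 3.71371 × 3.06 = 111.48 kN.
I_c = b·h³/36 = 2.4 × 2.55³/36 = 1.10542 m⁴.
Centre of pressure: y_p = y_c + I_c/(y_c·A) = 3.97 + 1.10542/(3.97 × 3.06) = 3.97 + 0.0909946 = 4.06099 m along the plane.
Vertically, h_p = y_p·sinθ = 4.06099 × 0.935444 = 3.79883 m.

h_p = 3.799 m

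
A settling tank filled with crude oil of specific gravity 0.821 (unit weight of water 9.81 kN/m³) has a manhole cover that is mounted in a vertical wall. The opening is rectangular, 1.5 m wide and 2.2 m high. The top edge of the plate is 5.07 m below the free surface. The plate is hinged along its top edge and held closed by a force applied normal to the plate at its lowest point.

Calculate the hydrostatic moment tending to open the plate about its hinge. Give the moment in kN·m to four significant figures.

γ = 0.821 × 9.81 = 8.05401 kN/m³.
The centroid lies 2.2/2 = 1.1 m below the top edge, so the centroid depth is h_c = 5.07 + 1.1 = 6.17 m.
A = 1.5 × 2.2 = 3.3 m².
Resultant F = γ·h_c·A = 8.05401 × 6.17 × 3.3 = 163.988 kN.
I_c = b·h³/12 = 1.5 × 2.2³/12 = 1.331 m⁴.
Centre of pressure: y_p = y_c + I_c/(y_c·A) = 6.17 + 1.331/(6.17 × 3.3) = 6.17 + 0.0653701 = 6.23537 m along the plane.
The resultant acts 1.1 + 0.0653701 = 1.16537 m (along the plate) below the hinge at the top edge, so the moment about the hinge is M = F × 1.16537 = 163.988 × 1.16537 = 191.107 kN·m.

M ≈ 191.1 kN·m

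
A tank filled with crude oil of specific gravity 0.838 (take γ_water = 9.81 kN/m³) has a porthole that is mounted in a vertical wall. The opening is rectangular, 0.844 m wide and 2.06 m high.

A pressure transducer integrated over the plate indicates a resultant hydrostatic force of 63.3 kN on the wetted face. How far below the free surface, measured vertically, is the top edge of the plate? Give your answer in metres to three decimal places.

γ = 0.838 × 9.81 = 8.22078 kN/m³.
A = 0.844 × 2.06 = 1.73864 m².
From F = γ·h_c·A, the centroid depth is h_c = 63.3/(8.22078 × 1.73864) = 4.42875 m.
The centroid lies 2.06/2 = 1.03 m below the top edge, so the top edge sits at h_top = 4.42875 − 1.03 = 3.39875 m below the surface.

d_top ≈ 3.399 m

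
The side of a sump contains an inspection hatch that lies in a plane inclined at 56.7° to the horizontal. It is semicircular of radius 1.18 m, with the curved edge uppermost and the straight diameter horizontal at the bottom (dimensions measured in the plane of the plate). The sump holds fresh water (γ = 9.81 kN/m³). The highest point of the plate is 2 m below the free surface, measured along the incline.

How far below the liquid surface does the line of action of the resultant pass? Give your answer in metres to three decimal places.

h_p = 2.270 m

γ = 9.81 kN/m³.
Let θ = 56.7° be the plate's angle to the horizontal; measure y along the incline from where the plane meets the free surface. Vertical depth h = y·sinθ with sinθ = 0.835807.
The centroid lies 4r/(3π) = 0.500808 m above the diameter, so r − 4r/(3π) = 1.18 − 0.500808 = 0.679192 m below the topmost point, so y_c = 2 + 0.679192 = 2.67919 m and h_c = 2.67919 × 0.835807 = 2.23929 m.
A = πr²/2 = π × 1.18²/2 = 2.18718 m².
Resultant F = γ·h_c·A = 9.81 × 2.23929 × 2.18718 = 48.0467 kN.
I_c = (π/8 − 8/(9π))·r⁴ = 0.109757 × 1.18⁴ = 0.212794 m⁴.
Centre of pressure: y_p = y_c + I_c/(y_c·A) = 2.67919 + 0.212794/(2.67919 × 2.18718) = 2.67919 + 0.0363138 = 2.7155 m along the plane.
Vertically, h_p = y_p·sinθ = 2.7155 × 0.835807 = 2.26963 m.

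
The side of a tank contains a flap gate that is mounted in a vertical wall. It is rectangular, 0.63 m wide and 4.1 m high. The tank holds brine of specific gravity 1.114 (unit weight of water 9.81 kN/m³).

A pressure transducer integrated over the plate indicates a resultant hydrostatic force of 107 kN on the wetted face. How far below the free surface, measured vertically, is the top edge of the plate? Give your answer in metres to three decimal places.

γ = 1.114 × 9.81 = 10.92834 kN/m³.
A = 0.63 × 4.1 = 2.583 m².
From F = γ·h_c·A, the centroid depth is h_c = 107/(10.92834 × 2.583) = 3.79058 m.
The centroid lies 4.1/2 = 2.05 m below the top edge, so the top edge sits at h_top = 3.79058 − 2.05 = 1.74058 m below the surface.

d_top ≈ 1.741 m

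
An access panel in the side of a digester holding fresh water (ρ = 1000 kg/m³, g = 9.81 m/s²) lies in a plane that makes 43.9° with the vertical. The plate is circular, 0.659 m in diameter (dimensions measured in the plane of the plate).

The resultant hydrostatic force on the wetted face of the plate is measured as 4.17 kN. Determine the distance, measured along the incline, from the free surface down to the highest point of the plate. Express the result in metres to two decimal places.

γ = ρg = 1000 × 9.81 = 9810 N/m³ = 9.81 kN/m³.
A = π(0.3295)² = 0.341083 m².
From F = γ·h_c·A, the centroid depth is h_c = 4.17/(9.81 × 0.341083) = 1.24626 m.
The plate makes 43.9° with the vertical, i.e. θ = 90° − 43.9° = 46.1° to the horizontal. Measuring y along the incline from the free-surface line, vertical depth h = y·sinθ with sinθ = 0.720551.
Along the incline, y_c = h_c/sinθ = 1.24626/0.720551 = 1.72959 m.
The centroid is at the centre, 0.3295 m below the top of the plate, so the highest point sits at y_top = 1.72959 − 0.3295 = 1.40009 m along the incline.

y_top ≈ 1.40 m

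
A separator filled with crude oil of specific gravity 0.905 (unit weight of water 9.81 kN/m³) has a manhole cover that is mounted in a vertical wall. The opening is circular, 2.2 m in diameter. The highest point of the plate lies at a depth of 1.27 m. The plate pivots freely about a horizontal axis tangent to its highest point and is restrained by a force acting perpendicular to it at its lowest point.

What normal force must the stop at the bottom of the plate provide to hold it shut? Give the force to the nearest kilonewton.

P ≈ 45 kN

γ = 0.905 × 9.81 = 8.87805 kN/m³.
The centroid is at the centre, 1.1 m below the top of the plate, so the centroid depth is h_c = 1.27 + 1.1 = 2.37 m.
A = π(1.1)² = 3.80133 m².
Resultant F = γ·h_c·A = 8.87805 × 2.37 × 3.80133 = 79.9837 kN.
I_c = πr⁴/4 = π × 1.1⁴/4 = 1.1499 m⁴.
Centre of pressure: y_p = y_c + I_c/(y_c·A) = 2.37 + 1.1499/(2.37 × 3.80133) = 2.37 + 0.127637 = 2.49764 m along the plane.
The resultant acts 1.1 + 0.127637 = 1.22764 m (along the plate) below the hinge at the top edge, so the moment about the hinge is M = F × 1.22764 = 79.9837 × 1.22764 = 98.1912 kN·m.
A normal force at the bottom, 2.2 m from the hinge, must supply this moment: P = 98.1912/2.2 = 44.6324 kN.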